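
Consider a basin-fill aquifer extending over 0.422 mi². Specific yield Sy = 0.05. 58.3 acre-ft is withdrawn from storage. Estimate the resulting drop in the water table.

A = 0.422 mi² = 1.093 × 10^6 m²
ΔV = 58.3 acre-ft = 71910 m³
Δh = ΔV / (Sy × A) = 71910 m³ / (0.05 × 1.093 × 10^6 m²) = 1.316 m

Δh ≈ 1.32 m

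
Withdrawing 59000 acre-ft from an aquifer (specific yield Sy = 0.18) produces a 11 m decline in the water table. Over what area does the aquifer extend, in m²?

A ≈ 3.68 × 10^7 m²

ΔV = 59000 acre-ft = 7.278 × 10^7 m³
A = ΔV / (Sy × Δh) = 7.278 × 10^7 / (0.18 × 11) = 3.676 × 10^7 m²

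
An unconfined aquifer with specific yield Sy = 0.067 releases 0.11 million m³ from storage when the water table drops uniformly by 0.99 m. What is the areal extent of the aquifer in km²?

ΔV = 0.11 million m³ = 1.1 × 10^5 m³
A = ΔV / (Sy × Δh) = 1.1 × 10^5 / (0.067 × 0.99) = 1.658 × 10^6 m²
A = 1.658 × 10^6 m² = 1.658 km²

A ≈ 1.66 km²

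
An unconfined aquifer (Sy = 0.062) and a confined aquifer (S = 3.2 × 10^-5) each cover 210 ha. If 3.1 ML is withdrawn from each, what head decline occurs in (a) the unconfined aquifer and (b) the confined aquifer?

A = 210 ha = 2.1 × 10^6 m²
ΔV = 3.1 ML = 3100 m³
Unconfined: Δh_u = ΔV/(Sy·A) = 3100/(0.062 × 2.1 × 10^6) = 0.02381 m
Confined: Δh_c = ΔV/(S·A) = 3100/(3.2 × 10^-5 × 2.1 × 10^6) = 46.13 m

Δh_u ≈ 0.0238 m; Δh_c ≈ 46.1 m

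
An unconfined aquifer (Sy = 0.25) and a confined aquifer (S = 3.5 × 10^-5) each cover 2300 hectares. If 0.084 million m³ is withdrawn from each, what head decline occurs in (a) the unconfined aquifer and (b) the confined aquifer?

A = 2300 hectares = 2.3 × 10^7 m²
ΔV = 0.084 million m³ = 84000 m³
Unconfined: Δh_u = ΔV/(Sy·A) = 84000/(0.25 × 2.3 × 10^7) = 0.01461 m
Confined: Δh_c = ΔV/(S·A) = 84000/(3.5 × 10^-5 × 2.3 × 10^7) = 104.3 m

Δh_u ≈ 0.0146 m; Δh_c ≈ 104 m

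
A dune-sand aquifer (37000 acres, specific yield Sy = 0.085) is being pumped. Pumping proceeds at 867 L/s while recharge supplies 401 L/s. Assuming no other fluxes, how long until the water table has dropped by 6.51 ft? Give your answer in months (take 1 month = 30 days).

t ≈ 20.9 months

A = 37000 acres = 1.497 × 10^8 m²
Δh = 6.51 ft = 1.984 m
ΔV = Sy × A × Δh = 0.085 × 1.497 × 10^8 × 1.984 = 2.525 × 10^7 m³
Net withdrawal = 867 − 401 = 466 L/s = 40260 m³/d
t = ΔV / Q = 2.525 × 10^7 m³ / 40260 m³/d = 627.2 d
t = 627.2 d ≈ 20.91 months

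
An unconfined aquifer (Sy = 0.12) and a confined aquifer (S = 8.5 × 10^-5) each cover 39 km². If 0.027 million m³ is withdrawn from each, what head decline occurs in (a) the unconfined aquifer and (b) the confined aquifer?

Δh_u ≈ 0.00577 m; Δh_c ≈ 8.14 m

A = 39 km² = 3.9 × 10^7 m²
ΔV = 0.027 million m³ = 27000 m³
Unconfined: Δh_u = ΔV/(Sy·A) = 27000/(0.12 × 3.9 × 10^7) = 0.005769 m
Confined: Δh_c = ΔV/(S·A) = 27000/(8.5 × 10^-5 × 3.9 × 10^7) = 8.145 m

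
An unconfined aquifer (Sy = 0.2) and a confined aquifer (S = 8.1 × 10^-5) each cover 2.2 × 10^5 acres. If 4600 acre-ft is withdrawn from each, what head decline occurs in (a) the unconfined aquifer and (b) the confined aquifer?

A = 2.2 × 10^5 acres = 8.903 × 10^8 m²
ΔV = 4600 acre-ft = 5.674 × 10^6 m³
Unconfined: Δh_u = ΔV/(Sy·A) = 5.674 × 10^6/(0.2 × 8.903 × 10^8) = 0.03187 m
Confined: Δh_c = ΔV/(S·A) = 5.674 × 10^6/(8.1 × 10^-5 × 8.903 × 10^8) = 78.68 m

Δh_u ≈ 0.0319 m; Δh_c ≈ 78.7 m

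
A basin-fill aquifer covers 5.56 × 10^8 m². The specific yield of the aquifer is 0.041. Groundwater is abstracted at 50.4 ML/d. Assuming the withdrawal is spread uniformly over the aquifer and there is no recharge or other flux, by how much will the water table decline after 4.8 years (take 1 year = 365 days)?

Q = 50.4 ML/d = 50400 m³/d
t = 4.8 years = 1752 d
ΔV = Q × t = 50400 m³/d × 1752 d = 8.83 × 10^7 m³
Δh = ΔV / (Sy × A) = 8.83 × 10^7 / (0.041 × 5.56 × 10^8) = 3.874 m

Δh ≈ 3.87 m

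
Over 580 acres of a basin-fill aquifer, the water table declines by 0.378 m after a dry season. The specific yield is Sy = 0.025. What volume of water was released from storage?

A = 580 acres = 2.347 × 10^6 m²
ΔV = Sy × A × Δh = 0.025 × 2.347 × 10^6 m² × 0.378 m = 22180 m³

ΔV ≈ 22200 m³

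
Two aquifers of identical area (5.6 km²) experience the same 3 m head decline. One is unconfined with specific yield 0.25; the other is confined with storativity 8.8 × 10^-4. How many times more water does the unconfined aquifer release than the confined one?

ΔV_u / ΔV_c ≈ 284

A = 5.6 km² = 5.6 × 10^6 m²
Unconfined: ΔV_u = Sy × A × Δh = 0.25 × 5.6 × 10^6 × 3 = 4.2 × 10^6 m³
Confined: ΔV_c = S × A × Δh = 8.8 × 10^-4 × 5.6 × 10^6 × 3 = 14780 m³
Ratio = ΔV_u / ΔV_c = Sy / S = 0.25 / 8.8 × 10^-4 = 284.1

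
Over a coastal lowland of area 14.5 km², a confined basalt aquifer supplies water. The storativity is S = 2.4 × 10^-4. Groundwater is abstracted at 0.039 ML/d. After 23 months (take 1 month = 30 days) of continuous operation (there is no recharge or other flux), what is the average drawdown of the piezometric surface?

Δh ≈ 7.73 m

A = 14.5 km² = 1.45 × 10^7 m²
Q = 0.039 ML/d = 39 m³/d
t = 23 months = 690 d
ΔV = Q × t = 39 m³/d × 690 d = 26910 m³
Δh = ΔV / (S × A) = 26910 / (2.4 × 10^-4 × 1.45 × 10^7) = 7.733 m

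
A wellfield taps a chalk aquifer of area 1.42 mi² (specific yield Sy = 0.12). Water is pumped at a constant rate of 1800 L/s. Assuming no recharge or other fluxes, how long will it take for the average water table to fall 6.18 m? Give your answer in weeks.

t ≈ 2.51 weeks

A = 1.42 mi² = 3.678 × 10^6 m²
ΔV = Sy × A × Δh = 0.12 × 3.678 × 10^6 × 6.18 = 2.727 × 10^6 m³
Q = 1800 L/s = 1.555 × 10^5 m³/d
t = ΔV / Q = 2.727 × 10^6 m³ / 1.555 × 10^5 m³/d = 17.54 d
t = 17.54 d ≈ 2.505 weeks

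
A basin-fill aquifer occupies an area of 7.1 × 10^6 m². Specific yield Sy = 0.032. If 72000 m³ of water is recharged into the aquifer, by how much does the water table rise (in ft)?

Δh ≈ 1.04 ft

Δh = ΔV / (Sy × A) = 72000 m³ / (0.032 × 7.1 × 10^6 m²) = 0.3169 m
Δh = 0.3169 m = 1.04 ft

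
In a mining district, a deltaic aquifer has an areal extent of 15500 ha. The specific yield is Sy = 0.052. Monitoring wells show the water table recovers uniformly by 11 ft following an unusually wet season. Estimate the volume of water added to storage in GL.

A = 15500 ha = 1.55 × 10^8 m²
Δh = 11 ft = 3.353 m
ΔV = Sy × A × Δh = 0.052 × 1.55 × 10^8 m² × 3.353 m = 2.702 × 10^7 m³
ΔV = 2.702 × 10^7 m³ = 27.02 GL

ΔV ≈ 27 GL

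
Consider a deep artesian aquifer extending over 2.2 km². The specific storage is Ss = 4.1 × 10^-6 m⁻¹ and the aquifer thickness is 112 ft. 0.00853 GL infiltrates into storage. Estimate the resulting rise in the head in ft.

b = 112 ft = 34.14 m
S = Ss × b = 4.1 × 10^-6 m⁻¹ × 34.14 m = 1.4 × 10^-4
A = 2.2 km² = 2.2 × 10^6 m²
ΔV = 0.00853 GL = 8530 m³
Δh = ΔV / (S × A) = 8530 m³ / (1.4 × 10^-4 × 2.2 × 10^6 m²) = 27.7 m
Δh = 27.7 m = 90.89 ft

Δh ≈ 90.9 ft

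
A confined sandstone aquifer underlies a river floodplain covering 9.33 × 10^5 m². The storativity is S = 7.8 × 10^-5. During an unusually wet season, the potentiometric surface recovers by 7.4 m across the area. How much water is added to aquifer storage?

ΔV = S × A × Δh = 7.8 × 10^-5 × 9.33 × 10^5 m² × 7.4 m = 538.5 m³

ΔV ≈ 539 m³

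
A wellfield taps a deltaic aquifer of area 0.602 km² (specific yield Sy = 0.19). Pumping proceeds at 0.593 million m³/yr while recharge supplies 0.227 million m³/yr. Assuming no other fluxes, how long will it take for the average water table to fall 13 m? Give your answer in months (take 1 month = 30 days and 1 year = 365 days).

A = 0.602 km² = 6.02 × 10^5 m²
ΔV = Sy × A × Δh = 0.19 × 6.02 × 10^5 × 13 = 1.487 × 10^6 m³
Net withdrawal = 0.593 − 0.227 = 0.366 million m³/yr = 1003 m³/d
t = ΔV / Q = 1.487 × 10^6 m³ / 1003 m³/d = 1483 d
t = 1483 d ≈ 49.43 months

t ≈ 49.4 months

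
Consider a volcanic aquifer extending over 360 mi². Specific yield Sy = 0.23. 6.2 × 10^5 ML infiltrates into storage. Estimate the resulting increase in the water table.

Δh ≈ 2.89 m

A = 360 mi² = 9.324 × 10^8 m²
ΔV = 6.2 × 10^5 ML = 6.2 × 10^8 m³
Δh = ΔV / (Sy × A) = 6.2 × 10^8 m³ / (0.23 × 9.324 × 10^8 m²) = 2.891 m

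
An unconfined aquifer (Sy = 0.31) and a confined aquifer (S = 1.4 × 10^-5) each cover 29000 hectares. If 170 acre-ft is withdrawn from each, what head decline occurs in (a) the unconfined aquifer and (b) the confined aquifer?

A = 29000 hectares = 2.9 × 10^8 m²
ΔV = 170 acre-ft = 2.097 × 10^5 m³
Unconfined: Δh_u = ΔV/(Sy·A) = 2.097 × 10^5/(0.31 × 2.9 × 10^8) = 0.002333 m
Confined: Δh_c = ΔV/(S·A) = 2.097 × 10^5/(1.4 × 10^-5 × 2.9 × 10^8) = 51.65 m

Δh_u ≈ 0.00233 m; Δh_c ≈ 51.6 m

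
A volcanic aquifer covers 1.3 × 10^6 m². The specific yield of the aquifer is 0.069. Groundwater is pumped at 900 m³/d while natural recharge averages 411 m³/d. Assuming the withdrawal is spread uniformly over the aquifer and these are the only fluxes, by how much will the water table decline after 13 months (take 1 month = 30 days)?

Δh ≈ 2.13 m

Net abstraction = 900 − 411 = 489 m³/d
t = 13 months = 390 d
ΔV = Q × t = 489 m³/d × 390 d = 1.907 × 10^5 m³
Δh = ΔV / (Sy × A) = 1.907 × 10^5 / (0.069 × 1.3 × 10^6) = 2.126 m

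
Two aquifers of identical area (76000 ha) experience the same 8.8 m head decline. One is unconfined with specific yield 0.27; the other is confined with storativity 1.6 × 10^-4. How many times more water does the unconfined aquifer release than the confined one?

ΔV_u / ΔV_c ≈ 1690

A = 76000 ha = 7.6 × 10^8 m²
Unconfined: ΔV_u = Sy × A × Δh = 0.27 × 7.6 × 10^8 × 8.8 = 1.806 × 10^9 m³
Confined: ΔV_c = S × A × Δh = 1.6 × 10^-4 × 7.6 × 10^8 × 8.8 = 1.07 × 10^6 m³
Ratio = ΔV_u / ΔV_c = Sy / S = 0.27 / 1.6 × 10^-4 = 1687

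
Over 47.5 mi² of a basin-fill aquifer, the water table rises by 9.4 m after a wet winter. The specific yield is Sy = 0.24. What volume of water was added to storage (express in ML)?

ΔV ≈ 2.78 × 10^5 ML

A = 47.5 mi² = 1.23 × 10^8 m²
ΔV = Sy × A × Δh = 0.24 × 1.23 × 10^8 m² × 9.4 m = 2.775 × 10^8 m³
ΔV = 2.775 × 10^8 m³ = 2.775 × 10^5 ML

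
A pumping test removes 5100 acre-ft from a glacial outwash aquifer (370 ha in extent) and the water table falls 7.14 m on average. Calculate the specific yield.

A = 370 ha = 3.7 × 10^6 m²
ΔV = 5100 acre-ft = 6.291 × 10^6 m³
Sy = ΔV / (A × Δh) = 6.291 × 10^6 m³ / (3.7 × 10^6 m² × 7.14 m) = 0.2381

Sy ≈ 0.24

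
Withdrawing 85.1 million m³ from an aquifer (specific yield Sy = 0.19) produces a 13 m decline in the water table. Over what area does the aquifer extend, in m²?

A ≈ 3.45 × 10^7 m²

ΔV = 85.1 million m³ = 8.51 × 10^7 m³
A = ΔV / (Sy × Δh) = 8.51 × 10^7 / (0.19 × 13) = 3.445 × 10^7 m²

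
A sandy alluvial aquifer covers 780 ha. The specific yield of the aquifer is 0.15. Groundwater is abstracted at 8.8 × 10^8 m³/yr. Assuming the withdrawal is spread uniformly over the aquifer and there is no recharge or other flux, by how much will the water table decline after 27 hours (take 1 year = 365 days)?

Δh ≈ 2.32 m

A = 780 ha = 7.8 × 10^6 m²
Q = 8.8 × 10^8 m³/yr = 2.411 × 10^6 m³/d
t = 27 hours = 1.125 d
ΔV = Q × t = 2.411 × 10^6 m³/d × 1.125 d = 2.712 × 10^6 m³
Δh = ΔV / (Sy × A) = 2.712 × 10^6 / (0.15 × 7.8 × 10^6) = 2.318 m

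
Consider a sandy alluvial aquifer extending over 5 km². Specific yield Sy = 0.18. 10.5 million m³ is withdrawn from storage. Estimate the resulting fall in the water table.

A = 5 km² = 5 × 10^6 m²
ΔV = 10.5 million m³ = 1.05 × 10^7 m³
Δh = ΔV / (Sy × A) = 1.05 × 10^7 m³ / (0.18 × 5 × 10^6 m²) = 11.67 m

Δh ≈ 11.7 m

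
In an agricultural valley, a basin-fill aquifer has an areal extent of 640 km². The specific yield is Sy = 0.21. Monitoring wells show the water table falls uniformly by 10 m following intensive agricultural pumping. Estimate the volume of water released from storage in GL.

ΔV ≈ 1340 GL

A = 640 km² = 6.4 × 10^8 m²
ΔV = Sy × A × Δh = 0.21 × 6.4 × 10^8 m² × 10 m = 1.344 × 10^9 m³
ΔV = 1.344 × 10^9 m³ = 1344 GL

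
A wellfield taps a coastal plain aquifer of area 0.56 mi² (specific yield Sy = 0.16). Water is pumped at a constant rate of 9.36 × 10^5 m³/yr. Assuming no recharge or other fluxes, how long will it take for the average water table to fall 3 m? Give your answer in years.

A = 0.56 mi² = 1.45 × 10^6 m²
ΔV = Sy × A × Δh = 0.16 × 1.45 × 10^6 × 3 = 6.962 × 10^5 m³
Q = 9.36 × 10^5 m³/yr = 2564 m³/d
t = ΔV / Q = 6.962 × 10^5 m³ / 2564 m³/d = 271.5 d
t = 271.5 d ≈ 0.7438 years

t ≈ 0.744 years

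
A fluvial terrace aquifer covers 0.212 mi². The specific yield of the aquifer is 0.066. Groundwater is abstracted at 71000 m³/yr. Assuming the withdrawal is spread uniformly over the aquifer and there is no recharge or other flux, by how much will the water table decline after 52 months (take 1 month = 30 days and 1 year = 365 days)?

Δh ≈ 8.37 m

A = 0.212 mi² = 5.491 × 10^5 m²
Q = 71000 m³/yr = 194.5 m³/d
t = 52 months = 1560 d
ΔV = Q × t = 194.5 m³/d × 1560 d = 3.035 × 10^5 m³
Δh = ΔV / (Sy × A) = 3.035 × 10^5 / (0.066 × 5.491 × 10^5) = 8.374 m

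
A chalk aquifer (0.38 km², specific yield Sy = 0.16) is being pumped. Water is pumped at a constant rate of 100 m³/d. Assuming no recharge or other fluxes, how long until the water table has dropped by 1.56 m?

A = 0.38 km² = 3.8 × 10^5 m²
ΔV = Sy × A × Δh = 0.16 × 3.8 × 10^5 × 1.56 = 94850 m³
t = ΔV / Q = 94850 m³ / 100 m³/d = 948.5 d

t ≈ 948 days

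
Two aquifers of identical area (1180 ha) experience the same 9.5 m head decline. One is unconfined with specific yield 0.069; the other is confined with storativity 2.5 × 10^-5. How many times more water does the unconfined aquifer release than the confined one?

A = 1180 ha = 1.18 × 10^7 m²
Unconfined: ΔV_u = Sy × A × Δh = 0.069 × 1.18 × 10^7 × 9.5 = 7.735 × 10^6 m³
Confined: ΔV_c = S × A × Δh = 2.5 × 10^-5 × 1.18 × 10^7 × 9.5 = 2802 m³
Ratio = ΔV_u / ΔV_c = Sy / S = 0.069 / 2.5 × 10^-5 = 2760

ΔV_u / ΔV_c ≈ 2760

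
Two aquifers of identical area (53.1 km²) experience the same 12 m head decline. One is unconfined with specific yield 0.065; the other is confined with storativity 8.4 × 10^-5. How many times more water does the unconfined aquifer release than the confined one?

A = 53.1 km² = 5.31 × 10^7 m²
Unconfined: ΔV_u = Sy × A × Δh = 0.065 × 5.31 × 10^7 × 12 = 4.142 × 10^7 m³
Confined: ΔV_c = S × A × Δh = 8.4 × 10^-5 × 5.31 × 10^7 × 12 = 53520 m³
Ratio = ΔV_u / ΔV_c = Sy / S = 0.065 / 8.4 × 10^-5 = 773.8

ΔV_u / ΔV_c ≈ 774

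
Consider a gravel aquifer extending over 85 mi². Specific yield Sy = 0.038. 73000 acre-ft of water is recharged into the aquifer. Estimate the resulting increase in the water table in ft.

A = 85 mi² = 2.201 × 10^8 m²
ΔV = 73000 acre-ft = 9.004 × 10^7 m³
Δh = ΔV / (Sy × A) = 9.004 × 10^7 m³ / (0.038 × 2.201 × 10^8 m²) = 10.76 m
Δh = 10.76 m = 35.31 ft

Δh ≈ 35.3 ft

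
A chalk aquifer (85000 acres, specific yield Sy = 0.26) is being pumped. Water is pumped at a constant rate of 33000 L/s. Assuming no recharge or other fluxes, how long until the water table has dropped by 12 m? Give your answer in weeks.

A = 85000 acres = 3.44 × 10^8 m²
ΔV = Sy × A × Δh = 0.26 × 3.44 × 10^8 × 12 = 1.073 × 10^9 m³
Q = 33000 L/s = 2.851 × 10^6 m³/d
t = ΔV / Q = 1.073 × 10^9 m³ / 2.851 × 10^6 m³/d = 376.4 d
t = 376.4 d ≈ 53.77 weeks

t ≈ 53.8 weeks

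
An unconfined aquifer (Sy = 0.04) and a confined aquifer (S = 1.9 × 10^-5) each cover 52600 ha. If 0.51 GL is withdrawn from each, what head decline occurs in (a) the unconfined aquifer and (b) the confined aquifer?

A = 52600 ha = 5.26 × 10^8 m²
ΔV = 0.51 GL = 5.1 × 10^5 m³
Unconfined: Δh_u = ΔV/(Sy·A) = 5.1 × 10^5/(0.04 × 5.26 × 10^8) = 0.02424 m
Confined: Δh_c = ΔV/(S·A) = 5.1 × 10^5/(1.9 × 10^-5 × 5.26 × 10^8) = 51.03 m

Δh_u ≈ 0.0242 m; Δh_c ≈ 51 m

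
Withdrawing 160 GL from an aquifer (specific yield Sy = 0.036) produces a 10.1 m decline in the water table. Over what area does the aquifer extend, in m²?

A ≈ 4.4 × 10^8 m²

ΔV = 160 GL = 1.6 × 10^8 m³
A = ΔV / (Sy × Δh) = 1.6 × 10^8 / (0.036 × 10.1) = 4.4 × 10^8 m²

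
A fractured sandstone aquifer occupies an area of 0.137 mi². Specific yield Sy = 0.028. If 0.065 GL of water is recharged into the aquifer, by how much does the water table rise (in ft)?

Δh ≈ 21.5 ft

A = 0.137 mi² = 3.548 × 10^5 m²
ΔV = 0.065 GL = 65000 m³
Δh = ΔV / (Sy × A) = 65000 m³ / (0.028 × 3.548 × 10^5 m²) = 6.542 m
Δh = 6.542 m = 21.46 ft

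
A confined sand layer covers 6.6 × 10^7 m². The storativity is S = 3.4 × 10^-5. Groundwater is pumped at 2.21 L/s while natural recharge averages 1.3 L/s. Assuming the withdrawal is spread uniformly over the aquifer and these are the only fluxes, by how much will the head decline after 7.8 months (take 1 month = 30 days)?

Δh ≈ 8.2 m

Net abstraction = 2.21 − 1.3 = 0.91 L/s
Q_net = 0.91 L/s = 78.62 m³/d
t = 7.8 months = 234 d
ΔV = Q × t = 78.62 m³/d × 234 d = 18400 m³
Δh = ΔV / (S × A) = 18400 / (3.4 × 10^-5 × 6.6 × 10^7) = 8.199 m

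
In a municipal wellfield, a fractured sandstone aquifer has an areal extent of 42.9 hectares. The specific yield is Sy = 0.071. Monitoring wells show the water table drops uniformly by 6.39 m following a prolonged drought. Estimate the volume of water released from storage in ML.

A = 42.9 hectares = 4.29 × 10^5 m²
ΔV = Sy × A × Δh = 0.071 × 4.29 × 10^5 m² × 6.39 m = 1.946 × 10^5 m³
ΔV = 1.946 × 10^5 m³ = 194.6 ML

ΔV ≈ 195 ML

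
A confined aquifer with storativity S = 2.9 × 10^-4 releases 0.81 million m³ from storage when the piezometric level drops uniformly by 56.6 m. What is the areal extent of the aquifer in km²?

ΔV = 0.81 million m³ = 8.1 × 10^5 m³
A = ΔV / (S × Δh) = 8.1 × 10^5 / (2.9 × 10^-4 × 56.6) = 4.935 × 10^7 m²
A = 4.935 × 10^7 m² = 49.35 km²

A ≈ 49.3 km²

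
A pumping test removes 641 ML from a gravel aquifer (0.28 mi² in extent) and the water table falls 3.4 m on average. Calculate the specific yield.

Sy ≈ 0.26

A = 0.28 mi² = 7.252 × 10^5 m²
ΔV = 641 ML = 6.41 × 10^5 m³
Sy = ΔV / (A × Δh) = 6.41 × 10^5 m³ / (7.252 × 10^5 m² × 3.4 m) = 0.26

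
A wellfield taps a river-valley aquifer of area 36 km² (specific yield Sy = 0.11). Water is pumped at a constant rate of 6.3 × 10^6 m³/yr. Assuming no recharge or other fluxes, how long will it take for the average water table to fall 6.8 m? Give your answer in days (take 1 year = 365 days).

t ≈ 1560 days

A = 36 km² = 3.6 × 10^7 m²
ΔV = Sy × A × Δh = 0.11 × 3.6 × 10^7 × 6.8 = 2.693 × 10^7 m³
Q = 6.3 × 10^6 m³/yr = 17260 m³/d
t = ΔV / Q = 2.693 × 10^7 m³ / 17260 m³/d = 1560 d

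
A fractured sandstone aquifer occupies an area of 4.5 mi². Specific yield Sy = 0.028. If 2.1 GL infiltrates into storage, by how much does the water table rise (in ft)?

Δh ≈ 21.1 ft

A = 4.5 mi² = 1.165 × 10^7 m²
ΔV = 2.1 GL = 2.1 × 10^6 m³
Δh = ΔV / (Sy × A) = 2.1 × 10^6 m³ / (0.028 × 1.165 × 10^7 m²) = 6.435 m
Δh = 6.435 m = 21.11 ft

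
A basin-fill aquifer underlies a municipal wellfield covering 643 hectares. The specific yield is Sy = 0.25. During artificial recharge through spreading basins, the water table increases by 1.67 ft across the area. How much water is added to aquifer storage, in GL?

ΔV ≈ 0.818 GL

A = 643 hectares = 6.43 × 10^6 m²
Δh = 1.67 ft = 0.509 m
ΔV = Sy × A × Δh = 0.25 × 6.43 × 10^6 m² × 0.509 m = 8.182 × 10^5 m³
ΔV = 8.182 × 10^5 m³ = 0.8182 GL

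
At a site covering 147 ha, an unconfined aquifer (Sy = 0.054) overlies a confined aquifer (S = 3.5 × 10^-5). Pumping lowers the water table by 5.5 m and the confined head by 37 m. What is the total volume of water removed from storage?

A = 147 ha = 1.47 × 10^6 m²
Unconfined: ΔV_u = Sy × A × Δh_u = 0.054 × 1.47 × 10^6 × 5.5 = 4.366 × 10^5 m³
Confined: ΔV_c = S × A × Δh_c = 3.5 × 10^-5 × 1.47 × 10^6 × 37 = 1904 m³
Total ΔV = 4.366 × 10^5 + 1904 = 4.385 × 10^5 m³

ΔV ≈ 4.38 × 10^5 m³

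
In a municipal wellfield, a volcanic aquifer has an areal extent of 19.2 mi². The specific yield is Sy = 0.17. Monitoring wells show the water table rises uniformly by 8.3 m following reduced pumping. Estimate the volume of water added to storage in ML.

A = 19.2 mi² = 4.973 × 10^7 m²
ΔV = Sy × A × Δh = 0.17 × 4.973 × 10^7 m² × 8.3 m = 7.017 × 10^7 m³
ΔV = 7.017 × 10^7 m³ = 70170 ML

ΔV ≈ 70200 ML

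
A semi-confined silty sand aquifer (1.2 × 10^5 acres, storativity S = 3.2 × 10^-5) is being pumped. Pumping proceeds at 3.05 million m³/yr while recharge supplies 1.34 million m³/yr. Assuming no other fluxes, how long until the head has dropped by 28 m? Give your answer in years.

t ≈ 0.254 years

A = 1.2 × 10^5 acres = 4.856 × 10^8 m²
ΔV = S × A × Δh = 3.2 × 10^-5 × 4.856 × 10^8 × 28 = 4.351 × 10^5 m³
Net withdrawal = 3.05 − 1.34 = 1.71 million m³/yr = 4685 m³/d
t = ΔV / Q = 4.351 × 10^5 m³ / 4685 m³/d = 92.88 d
t = 92.88 d ≈ 0.2545 years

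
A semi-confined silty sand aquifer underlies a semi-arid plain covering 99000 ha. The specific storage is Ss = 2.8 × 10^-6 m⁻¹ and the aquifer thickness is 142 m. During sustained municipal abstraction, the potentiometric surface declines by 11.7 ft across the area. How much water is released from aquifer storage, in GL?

ΔV ≈ 1.4 GL

S = Ss × b = 2.8 × 10^-6 m⁻¹ × 142 m = 3.976 × 10^-4
A = 99000 ha = 9.9 × 10^8 m²
Δh = 11.7 ft = 3.566 m
ΔV = S × A × Δh = 3.976 × 10^-4 × 9.9 × 10^8 m² × 3.566 m = 1.404 × 10^6 m³
ΔV = 1.404 × 10^6 m³ = 1.404 GL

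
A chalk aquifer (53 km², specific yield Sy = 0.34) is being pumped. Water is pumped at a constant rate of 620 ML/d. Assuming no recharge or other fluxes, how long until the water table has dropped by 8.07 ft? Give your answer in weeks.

t ≈ 10.2 weeks

A = 53 km² = 5.3 × 10^7 m²
Δh = 8.07 ft = 2.46 m
ΔV = Sy × A × Δh = 0.34 × 5.3 × 10^7 × 2.46 = 4.432 × 10^7 m³
Q = 620 ML/d = 6.2 × 10^5 m³/d
t = ΔV / Q = 4.432 × 10^7 m³ / 6.2 × 10^5 m³/d = 71.49 d
t = 71.49 d ≈ 10.21 weeks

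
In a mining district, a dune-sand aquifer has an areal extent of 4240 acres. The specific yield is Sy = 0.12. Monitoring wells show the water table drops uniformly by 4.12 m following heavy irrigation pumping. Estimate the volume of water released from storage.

ΔV ≈ 8.48 × 10^6 m³

A = 4240 acres = 1.716 × 10^7 m²
ΔV = Sy × A × Δh = 0.12 × 1.716 × 10^7 m² × 4.12 m = 8.483 × 10^6 m³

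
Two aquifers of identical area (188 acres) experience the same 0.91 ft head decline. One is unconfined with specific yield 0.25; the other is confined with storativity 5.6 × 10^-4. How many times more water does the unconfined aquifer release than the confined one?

A = 188 acres = 7.608 × 10^5 m²
Δh = 0.91 ft = 0.2774 m
Unconfined: ΔV_u = Sy × A × Δh = 0.25 × 7.608 × 10^5 × 0.2774 = 52760 m³
Confined: ΔV_c = S × A × Δh = 5.6 × 10^-4 × 7.608 × 10^5 × 0.2774 = 118.2 m³
Ratio = ΔV_u / ΔV_c = Sy / S = 0.25 / 5.6 × 10^-4 = 446.4

ΔV_u / ΔV_c ≈ 446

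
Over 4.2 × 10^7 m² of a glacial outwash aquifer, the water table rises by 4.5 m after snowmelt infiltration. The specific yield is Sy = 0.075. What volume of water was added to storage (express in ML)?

ΔV ≈ 14200 ML

ΔV = Sy × A × Δh = 0.075 × 4.2 × 10^7 m² × 4.5 m = 1.417 × 10^7 m³
ΔV = 1.417 × 10^7 m³ = 14180 ML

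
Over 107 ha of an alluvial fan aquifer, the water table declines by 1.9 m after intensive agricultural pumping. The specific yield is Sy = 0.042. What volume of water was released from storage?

ΔV ≈ 85400 m³

A = 107 ha = 1.07 × 10^6 m²
ΔV = Sy × A × Δh = 0.042 × 1.07 × 10^6 m² × 1.9 m = 85390 m³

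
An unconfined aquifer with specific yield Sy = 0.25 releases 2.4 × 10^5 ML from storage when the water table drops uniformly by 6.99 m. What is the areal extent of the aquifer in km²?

ΔV = 2.4 × 10^5 ML = 2.4 × 10^8 m³
A = ΔV / (Sy × Δh) = 2.4 × 10^8 / (0.25 × 6.99) = 1.373 × 10^8 m²
A = 1.373 × 10^8 m² = 137.3 km²

A ≈ 137 km²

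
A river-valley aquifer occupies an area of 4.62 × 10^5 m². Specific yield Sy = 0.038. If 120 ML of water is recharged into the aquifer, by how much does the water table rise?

Δh ≈ 6.84 m

ΔV = 120 ML = 1.2 × 10^5 m³
Δh = ΔV / (Sy × A) = 1.2 × 10^5 m³ / (0.038 × 4.62 × 10^5 m²) = 6.835 m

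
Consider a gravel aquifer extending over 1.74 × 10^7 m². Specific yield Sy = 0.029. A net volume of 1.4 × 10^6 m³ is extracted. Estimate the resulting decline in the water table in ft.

Δh = ΔV / (Sy × A) = 1.4 × 10^6 m³ / (0.029 × 1.74 × 10^7 m²) = 2.774 m
Δh = 2.774 m = 9.103 ft

Δh ≈ 9.1 ft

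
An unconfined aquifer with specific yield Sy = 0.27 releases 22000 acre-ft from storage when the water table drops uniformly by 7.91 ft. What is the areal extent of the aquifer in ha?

A ≈ 4170 ha

Δh = 7.91 ft = 2.411 m
ΔV = 22000 acre-ft = 2.714 × 10^7 m³
A = ΔV / (Sy × Δh) = 2.714 × 10^7 / (0.27 × 2.411) = 4.169 × 10^7 m²
A = 4.169 × 10^7 m² = 4169 ha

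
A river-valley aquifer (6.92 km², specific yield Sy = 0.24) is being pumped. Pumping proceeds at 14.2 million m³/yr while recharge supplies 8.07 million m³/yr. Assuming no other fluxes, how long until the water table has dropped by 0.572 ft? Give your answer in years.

t ≈ 0.0472 years

A = 6.92 km² = 6.92 × 10^6 m²
Δh = 0.572 ft = 0.1743 m
ΔV = Sy × A × Δh = 0.24 × 6.92 × 10^6 × 0.1743 = 2.896 × 10^5 m³
Net withdrawal = 14.2 − 8.07 = 6.13 million m³/yr = 16790 m³/d
t = ΔV / Q = 2.896 × 10^5 m³ / 16790 m³/d = 17.24 d
t = 17.24 d ≈ 0.04724 years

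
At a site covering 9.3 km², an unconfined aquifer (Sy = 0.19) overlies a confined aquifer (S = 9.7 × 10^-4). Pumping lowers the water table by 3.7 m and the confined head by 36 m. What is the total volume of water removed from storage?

ΔV ≈ 6.86 × 10^6 m³

A = 9.3 km² = 9.3 × 10^6 m²
Unconfined: ΔV_u = Sy × A × Δh_u = 0.19 × 9.3 × 10^6 × 3.7 = 6.538 × 10^6 m³
Confined: ΔV_c = S × A × Δh_c = 9.7 × 10^-4 × 9.3 × 10^6 × 36 = 3.248 × 10^5 m³
Total ΔV = 6.538 × 10^6 + 3.248 × 10^5 = 6.863 × 10^6 m³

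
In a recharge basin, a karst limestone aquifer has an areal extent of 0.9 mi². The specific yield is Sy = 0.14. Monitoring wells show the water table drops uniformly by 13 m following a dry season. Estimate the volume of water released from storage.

A = 0.9 mi² = 2.331 × 10^6 m²
ΔV = Sy × A × Δh = 0.14 × 2.331 × 10^6 m² × 13 m = 4.242 × 10^6 m³

ΔV ≈ 4.24 × 10^6 m³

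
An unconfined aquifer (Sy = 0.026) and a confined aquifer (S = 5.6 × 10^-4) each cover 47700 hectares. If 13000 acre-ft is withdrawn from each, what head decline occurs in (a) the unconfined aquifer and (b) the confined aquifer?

A = 47700 hectares = 4.77 × 10^8 m²
ΔV = 13000 acre-ft = 1.604 × 10^7 m³
Unconfined: Δh_u = ΔV/(Sy·A) = 1.604 × 10^7/(0.026 × 4.77 × 10^8) = 1.293 m
Confined: Δh_c = ΔV/(S·A) = 1.604 × 10^7/(5.6 × 10^-4 × 4.77 × 10^8) = 60.03 m

Δh_u ≈ 1.29 m; Δh_c ≈ 60 m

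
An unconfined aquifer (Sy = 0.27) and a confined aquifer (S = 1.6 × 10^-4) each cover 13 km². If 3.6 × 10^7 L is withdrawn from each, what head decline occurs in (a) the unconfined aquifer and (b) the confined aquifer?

Δh_u ≈ 0.0103 m; Δh_c ≈ 17.3 m

A = 13 km² = 1.3 × 10^7 m²
ΔV = 3.6 × 10^7 L = 36000 m³
Unconfined: Δh_u = ΔV/(Sy·A) = 36000/(0.27 × 1.3 × 10^7) = 0.01026 m
Confined: Δh_c = ΔV/(S·A) = 36000/(1.6 × 10^-4 × 1.3 × 10^7) = 17.31 m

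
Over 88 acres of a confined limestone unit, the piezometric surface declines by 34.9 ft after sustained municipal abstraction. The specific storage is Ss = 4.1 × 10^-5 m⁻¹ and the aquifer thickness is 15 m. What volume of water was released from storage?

ΔV ≈ 2330 m³

S = Ss × b = 4.1 × 10^-5 m⁻¹ × 15 m = 6.15 × 10^-4
A = 88 acres = 3.561 × 10^5 m²
Δh = 34.9 ft = 10.64 m
ΔV = S × A × Δh = 6.15 × 10^-4 × 3.561 × 10^5 m² × 10.64 m = 2330 m³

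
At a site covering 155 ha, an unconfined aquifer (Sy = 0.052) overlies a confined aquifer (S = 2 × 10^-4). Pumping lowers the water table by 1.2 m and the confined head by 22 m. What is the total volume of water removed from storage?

A = 155 ha = 1.55 × 10^6 m²
Unconfined: ΔV_u = Sy × A × Δh_u = 0.052 × 1.55 × 10^6 × 1.2 = 96720 m³
Confined: ΔV_c = S × A × Δh_c = 2 × 10^-4 × 1.55 × 10^6 × 22 = 6820 m³
Total ΔV = 96720 + 6820 = 1.035 × 10^5 m³

ΔV ≈ 1.04 × 10^5 m³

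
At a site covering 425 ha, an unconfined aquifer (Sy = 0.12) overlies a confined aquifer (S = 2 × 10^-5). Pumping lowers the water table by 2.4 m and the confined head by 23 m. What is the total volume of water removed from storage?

ΔV ≈ 1.23 × 10^6 m³

A = 425 ha = 4.25 × 10^6 m²
Unconfined: ΔV_u = Sy × A × Δh_u = 0.12 × 4.25 × 10^6 × 2.4 = 1.224 × 10^6 m³
Confined: ΔV_c = S × A × Δh_c = 2 × 10^-5 × 4.25 × 10^6 × 23 = 1955 m³
Total ΔV = 1.224 × 10^6 + 1955 = 1.226 × 10^6 m³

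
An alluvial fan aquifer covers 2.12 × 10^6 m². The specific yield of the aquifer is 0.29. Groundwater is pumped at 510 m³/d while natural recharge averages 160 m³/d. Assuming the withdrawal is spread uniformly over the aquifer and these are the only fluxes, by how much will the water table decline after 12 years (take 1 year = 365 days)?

Δh ≈ 2.49 m

Net abstraction = 510 − 160 = 350 m³/d
t = 12 years = 4380 d
ΔV = Q × t = 350 m³/d × 4380 d = 1.533 × 10^6 m³
Δh = ΔV / (Sy × A) = 1.533 × 10^6 / (0.29 × 2.12 × 10^6) = 2.493 m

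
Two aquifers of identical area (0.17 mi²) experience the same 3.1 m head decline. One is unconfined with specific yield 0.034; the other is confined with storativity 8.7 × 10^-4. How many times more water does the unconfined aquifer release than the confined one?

A = 0.17 mi² = 4.403 × 10^5 m²
Unconfined: ΔV_u = Sy × A × Δh = 0.034 × 4.403 × 10^5 × 3.1 = 46410 m³
Confined: ΔV_c = S × A × Δh = 8.7 × 10^-4 × 4.403 × 10^5 × 3.1 = 1187 m³
Ratio = ΔV_u / ΔV_c = Sy / S = 0.034 / 8.7 × 10^-4 = 39.08

ΔV_u / ΔV_c ≈ 39.1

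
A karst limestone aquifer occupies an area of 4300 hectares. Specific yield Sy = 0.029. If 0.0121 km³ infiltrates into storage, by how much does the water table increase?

A = 4300 hectares = 4.3 × 10^7 m²
ΔV = 0.0121 km³ = 1.21 × 10^7 m³
Δh = ΔV / (Sy × A) = 1.21 × 10^7 m³ / (0.029 × 4.3 × 10^7 m²) = 9.703 m

Δh ≈ 9.7 m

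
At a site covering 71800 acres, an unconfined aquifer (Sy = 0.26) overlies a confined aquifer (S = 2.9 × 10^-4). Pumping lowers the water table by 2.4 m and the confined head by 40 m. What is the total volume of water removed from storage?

ΔV ≈ 1.85 × 10^8 m³

A = 71800 acres = 2.906 × 10^8 m²
Unconfined: ΔV_u = Sy × A × Δh_u = 0.26 × 2.906 × 10^8 × 2.4 = 1.813 × 10^8 m³
Confined: ΔV_c = S × A × Δh_c = 2.9 × 10^-4 × 2.906 × 10^8 × 40 = 3.371 × 10^6 m³
Total ΔV = 1.813 × 10^8 + 3.371 × 10^6 = 1.847 × 10^8 m³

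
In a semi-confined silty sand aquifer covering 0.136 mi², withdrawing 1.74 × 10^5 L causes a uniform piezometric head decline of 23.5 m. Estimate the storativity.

S ≈ 2.1 × 10^-5

A = 0.136 mi² = 3.522 × 10^5 m²
ΔV = 1.74 × 10^5 L = 174 m³
S = ΔV / (A × Δh) = 174 m³ / (3.522 × 10^5 m² × 23.5 m) = 2.102 × 10^-5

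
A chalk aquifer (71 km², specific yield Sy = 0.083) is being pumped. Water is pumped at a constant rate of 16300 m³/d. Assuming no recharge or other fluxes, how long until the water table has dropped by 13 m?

A = 71 km² = 7.1 × 10^7 m²
ΔV = Sy × A × Δh = 0.083 × 7.1 × 10^7 × 13 = 7.661 × 10^7 m³
t = ΔV / Q = 7.661 × 10^7 m³ / 16300 m³/d = 4700 d

t ≈ 4700 days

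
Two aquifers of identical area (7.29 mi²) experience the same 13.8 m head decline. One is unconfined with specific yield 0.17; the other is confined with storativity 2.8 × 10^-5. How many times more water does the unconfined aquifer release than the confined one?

A = 7.29 mi² = 1.888 × 10^7 m²
Unconfined: ΔV_u = Sy × A × Δh = 0.17 × 1.888 × 10^7 × 13.8 = 4.429 × 10^7 m³
Confined: ΔV_c = S × A × Δh = 2.8 × 10^-5 × 1.888 × 10^7 × 13.8 = 7296 m³
Ratio = ΔV_u / ΔV_c = Sy / S = 0.17 / 2.8 × 10^-5 = 6071

ΔV_u / ΔV_c ≈ 6070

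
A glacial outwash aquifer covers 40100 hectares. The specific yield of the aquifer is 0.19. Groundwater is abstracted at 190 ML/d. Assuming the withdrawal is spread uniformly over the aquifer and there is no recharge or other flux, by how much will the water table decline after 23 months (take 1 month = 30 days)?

A = 40100 hectares = 4.01 × 10^8 m²
Q = 190 ML/d = 1.9 × 10^5 m³/d
t = 23 months = 690 d
ΔV = Q × t = 1.9 × 10^5 m³/d × 690 d = 1.311 × 10^8 m³
Δh = ΔV / (Sy × A) = 1.311 × 10^8 / (0.19 × 4.01 × 10^8) = 1.721 m

Δh ≈ 1.72 m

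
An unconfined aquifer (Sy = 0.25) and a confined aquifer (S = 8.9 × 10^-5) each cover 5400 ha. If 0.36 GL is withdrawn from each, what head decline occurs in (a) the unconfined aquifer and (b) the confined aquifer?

Δh_u ≈ 0.0267 m; Δh_c ≈ 74.9 m

A = 5400 ha = 5.4 × 10^7 m²
ΔV = 0.36 GL = 3.6 × 10^5 m³
Unconfined: Δh_u = ΔV/(Sy·A) = 3.6 × 10^5/(0.25 × 5.4 × 10^7) = 0.02667 m
Confined: Δh_c = ΔV/(S·A) = 3.6 × 10^5/(8.9 × 10^-5 × 5.4 × 10^7) = 74.91 m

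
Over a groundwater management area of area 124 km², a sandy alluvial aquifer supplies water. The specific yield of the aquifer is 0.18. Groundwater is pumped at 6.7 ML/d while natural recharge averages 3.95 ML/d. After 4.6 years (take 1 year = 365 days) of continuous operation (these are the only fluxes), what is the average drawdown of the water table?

A = 124 km² = 1.24 × 10^8 m²
Net abstraction = 6.7 − 3.95 = 2.75 ML/d
Q_net = 2.75 ML/d = 2750 m³/d
t = 4.6 years = 1679 d
ΔV = Q × t = 2750 m³/d × 1679 d = 4.617 × 10^6 m³
Δh = ΔV / (Sy × A) = 4.617 × 10^6 / (0.18 × 1.24 × 10^8) = 0.2069 m

Δh ≈ 0.207 m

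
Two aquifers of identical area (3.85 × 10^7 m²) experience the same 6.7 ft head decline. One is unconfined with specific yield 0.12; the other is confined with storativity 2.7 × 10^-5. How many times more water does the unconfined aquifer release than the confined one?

Δh = 6.7 ft = 2.042 m
Unconfined: ΔV_u = Sy × A × Δh = 0.12 × 3.85 × 10^7 × 2.042 = 9.435 × 10^6 m³
Confined: ΔV_c = S × A × Δh = 2.7 × 10^-5 × 3.85 × 10^7 × 2.042 = 2123 m³
Ratio = ΔV_u / ΔV_c = Sy / S = 0.12 / 2.7 × 10^-5 = 4444

ΔV_u / ΔV_c ≈ 4440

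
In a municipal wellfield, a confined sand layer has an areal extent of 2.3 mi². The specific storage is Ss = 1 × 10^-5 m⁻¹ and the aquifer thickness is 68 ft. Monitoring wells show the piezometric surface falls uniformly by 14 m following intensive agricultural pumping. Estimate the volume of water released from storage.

ΔV ≈ 17300 m³

b = 68 ft = 20.73 m
S = Ss × b = 1 × 10^-5 m⁻¹ × 20.73 m = 2.073 × 10^-4
A = 2.3 mi² = 5.957 × 10^6 m²
ΔV = S × A × Δh = 2.073 × 10^-4 × 5.957 × 10^6 m² × 14 m = 17290 m³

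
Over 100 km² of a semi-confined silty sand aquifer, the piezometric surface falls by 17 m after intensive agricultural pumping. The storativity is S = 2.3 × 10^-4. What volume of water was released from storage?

ΔV ≈ 3.91 × 10^5 m³

A = 100 km² = 1 × 10^8 m²
ΔV = S × A × Δh = 2.3 × 10^-4 × 1 × 10^8 m² × 17 m = 3.91 × 10^5 m³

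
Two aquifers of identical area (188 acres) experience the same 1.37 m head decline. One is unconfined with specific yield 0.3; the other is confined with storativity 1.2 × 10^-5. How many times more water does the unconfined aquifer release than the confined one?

A = 188 acres = 7.608 × 10^5 m²
Unconfined: ΔV_u = Sy × A × Δh = 0.3 × 7.608 × 10^5 × 1.37 = 3.127 × 10^5 m³
Confined: ΔV_c = S × A × Δh = 1.2 × 10^-5 × 7.608 × 10^5 × 1.37 = 12.51 m³
Ratio = ΔV_u / ΔV_c = Sy / S = 0.3 / 1.2 × 10^-5 = 25000

ΔV_u / ΔV_c ≈ 25000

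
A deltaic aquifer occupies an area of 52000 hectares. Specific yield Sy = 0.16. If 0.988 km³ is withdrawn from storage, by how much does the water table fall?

Δh ≈ 11.9 m

A = 52000 hectares = 5.2 × 10^8 m²
ΔV = 0.988 km³ = 9.88 × 10^8 m³
Δh = ΔV / (Sy × A) = 9.88 × 10^8 m³ / (0.16 × 5.2 × 10^8 m²) = 11.88 m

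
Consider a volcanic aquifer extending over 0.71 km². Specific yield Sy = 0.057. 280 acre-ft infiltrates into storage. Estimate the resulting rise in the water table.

A = 0.71 km² = 7.1 × 10^5 m²
ΔV = 280 acre-ft = 3.454 × 10^5 m³
Δh = ΔV / (Sy × A) = 3.454 × 10^5 m³ / (0.057 × 7.1 × 10^5 m²) = 8.534 m

Δh ≈ 8.53 m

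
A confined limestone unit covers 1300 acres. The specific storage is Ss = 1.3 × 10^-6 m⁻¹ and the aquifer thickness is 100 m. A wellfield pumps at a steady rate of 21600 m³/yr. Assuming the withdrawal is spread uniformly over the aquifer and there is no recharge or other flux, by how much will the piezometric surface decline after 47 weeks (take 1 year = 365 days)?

Δh ≈ 28.5 m

S = Ss × b = 1.3 × 10^-6 m⁻¹ × 100 m = 1.3 × 10^-4
A = 1300 acres = 5.261 × 10^6 m²
Q = 21600 m³/yr = 59.18 m³/d
t = 47 weeks = 329 d
ΔV = Q × t = 59.18 m³/d × 329 d = 19470 m³
Δh = ΔV / (S × A) = 19470 / (1.3 × 10^-4 × 5.261 × 10^6) = 28.47 m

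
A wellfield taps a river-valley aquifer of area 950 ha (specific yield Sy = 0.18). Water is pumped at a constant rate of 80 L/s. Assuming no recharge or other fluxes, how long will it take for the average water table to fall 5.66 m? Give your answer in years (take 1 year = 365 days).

A = 950 ha = 9.5 × 10^6 m²
ΔV = Sy × A × Δh = 0.18 × 9.5 × 10^6 × 5.66 = 9.679 × 10^6 m³
Q = 80 L/s = 6912 m³/d
t = ΔV / Q = 9.679 × 10^6 m³ / 6912 m³/d = 1400 d
t = 1400 d ≈ 3.836 years

t ≈ 3.84 years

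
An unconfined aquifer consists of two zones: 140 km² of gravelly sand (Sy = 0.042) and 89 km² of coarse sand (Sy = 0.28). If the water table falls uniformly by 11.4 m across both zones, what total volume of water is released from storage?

ΔV ≈ 3.51 × 10^8 m³

A₁ = 140 km² = 1.4 × 10^8 m²; A₂ = 89 km² = 8.9 × 10^7 m²
ΔV₁ = 0.042 × 1.4 × 10^8 × 11.4 = 6.703 × 10^7 m³
ΔV₂ = 0.28 × 8.9 × 10^7 × 11.4 = 2.841 × 10^8 m³
ΔV = ΔV₁ + ΔV₂ = 3.511 × 10^8 m³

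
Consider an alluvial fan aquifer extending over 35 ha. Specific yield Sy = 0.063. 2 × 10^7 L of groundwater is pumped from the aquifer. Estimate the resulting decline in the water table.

A = 35 ha = 3.5 × 10^5 m²
ΔV = 2 × 10^7 L = 20000 m³
Δh = ΔV / (Sy × A) = 20000 m³ / (0.063 × 3.5 × 10^5 m²) = 0.907 m

Δh ≈ 0.907 m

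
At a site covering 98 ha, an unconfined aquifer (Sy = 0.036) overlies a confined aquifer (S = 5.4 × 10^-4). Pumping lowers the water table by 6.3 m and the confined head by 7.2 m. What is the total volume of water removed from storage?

A = 98 ha = 9.8 × 10^5 m²
Unconfined: ΔV_u = Sy × A × Δh_u = 0.036 × 9.8 × 10^5 × 6.3 = 2.223 × 10^5 m³
Confined: ΔV_c = S × A × Δh_c = 5.4 × 10^-4 × 9.8 × 10^5 × 7.2 = 3810 m³
Total ΔV = 2.223 × 10^5 + 3810 = 2.261 × 10^5 m³

ΔV ≈ 2.26 × 10^5 m³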